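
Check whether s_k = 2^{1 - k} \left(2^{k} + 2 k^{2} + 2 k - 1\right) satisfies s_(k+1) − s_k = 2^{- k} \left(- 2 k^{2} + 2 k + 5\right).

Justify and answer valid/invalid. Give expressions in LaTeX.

valid (s_(k+1) − s_k reduces to t_k)

s_(k+1) = (2**(k + 1) + 2*k**2 + 6*k + 3)/2**k
s_(k+1) − s_k = (-2*k**2 + 2*k + 5)/2**k
(s_(k+1) − s_k) − t_k = 0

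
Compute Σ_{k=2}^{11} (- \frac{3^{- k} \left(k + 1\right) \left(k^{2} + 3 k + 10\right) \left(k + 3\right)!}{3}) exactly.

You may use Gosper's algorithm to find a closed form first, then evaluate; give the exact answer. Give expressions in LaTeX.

Σ = -283419058240/729

Ratio r(k) = (k + 2)*(k + 4)*(3*k + (k + 1)**2 + 13)/(3*(k + 1)*(k**2 + 3*k + 10)).
A = k/3 + 4/3, B = 1, C = k**3 + 4*k**2 + 13*k + 10.
Solve (k/3 + 4/3)·f(k+1) − (1)·f(k) = k**3 + 4*k**2 + 13*k + 10.
deg f ≤ 2 (via 1,0,3).
Solve for f: f(k) = 3*(k**2 + k + 2) (degree 2 ≤ 2).
So s_k = (B(k−1)f/C)·t_k = (3*(k**2 + k + 2)/((k + 1)*(k**2 + 3*k + 10)))·t_k = -(k**2 + k + 2)*factorial(k + 3)/3**k.
Verify: -(k + 1)*(k**2 + 3*k + 10)*factorial(k + 3)/(3*3**k) matches t_k.
Σ_(k=2)^(11) t_k = s_(12) − s_(2) = -283419136000/729 − (-320/3) = -283419058240/729.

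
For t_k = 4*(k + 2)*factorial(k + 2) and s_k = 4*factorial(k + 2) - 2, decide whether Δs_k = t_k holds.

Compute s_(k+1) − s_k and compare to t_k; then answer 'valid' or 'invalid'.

s_(k+1) = 4*factorial(k + 3) - 2
s_(k+1) − s_k = 4*(k + 2)*factorial(k + 2)
(s_(k+1) − s_k) − t_k = 0

valid (s_(k+1) − s_k reduces to t_k)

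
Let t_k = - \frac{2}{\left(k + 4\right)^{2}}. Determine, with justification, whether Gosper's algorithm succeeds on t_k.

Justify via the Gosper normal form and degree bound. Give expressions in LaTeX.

No. Not Gosper-summable.

Step 1: r(k) = (k + 4)**2/(k + 5)**2.
Normal form (A,B,C) = (k**2 + 8*k + 16, k**2 + 10*k + 25, 1).
Need (k**2 + 8*k + 16)·f(k+1) − (k**2 + 8*k + 16)·f(k) = 1.
Degrees (2,2,0) ⇒ d ≤ 0.
Put f(k) = c0: A·f(k+1) − B(k−1)·f(k) − C = -1; need -1 = 0 — inconsistent ⇒ no f, not summable.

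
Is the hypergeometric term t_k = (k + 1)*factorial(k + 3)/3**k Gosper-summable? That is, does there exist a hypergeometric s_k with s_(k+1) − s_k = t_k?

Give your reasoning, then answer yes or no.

Ratio r(k) = (k + 2)*(k + 4)/(3*(k + 1)).
A = k/3 + 4/3, B = 1, C = k + 1.
Set up (k/3 + 4/3)·f(k+1) − (1)·f(k) − (k + 1) = 0.
Degrees (1,0,1) ⇒ d ≤ 0.
Coefficient equations give f(k) = 3.
R(k) = B(k−1)·f(k)/C(k) = 3/(k + 1); s_k = R·t_k = 3**(1 - k)*factorial(k + 3).
Δs = (k + 1)*factorial(k + 3)/3**k, as required.

Yes. s_k = 3**(1 - k)*factorial(k + 3).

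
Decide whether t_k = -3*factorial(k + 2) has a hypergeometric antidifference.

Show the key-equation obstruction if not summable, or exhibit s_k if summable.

No; the degree bound rules out any f.

The ratio is k + 3.
So A=k + 3 and B=1, with C=1.
Need (k + 3)·f(k+1) − (1)·f(k) = 1.
deg f ≤ -1 (via 1,0,0).
Bound -1 < 0, so the key equation has no polynomial solution.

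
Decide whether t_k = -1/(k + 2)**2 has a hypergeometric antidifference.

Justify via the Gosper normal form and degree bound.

Step 1: r(k) = (k + 2)**2/(k + 3)**2.
Gosper form: A/B · C(k+1)/C(k) with A=k**2 + 4*k + 4, B=k**2 + 6*k + 9, C=1.
f must satisfy (k**2 + 4*k + 4)·f(k+1) − (k**2 + 4*k + 4)·f(k) = 1.
d = 0 from the (2,2,0) case.
f = c0 ⇒ A·f(k+1) − B(k−1)·f(k) − C = -1. The system {-1 = 0} is inconsistent; no antidifference.

No; the coefficient equations for f are inconsistent.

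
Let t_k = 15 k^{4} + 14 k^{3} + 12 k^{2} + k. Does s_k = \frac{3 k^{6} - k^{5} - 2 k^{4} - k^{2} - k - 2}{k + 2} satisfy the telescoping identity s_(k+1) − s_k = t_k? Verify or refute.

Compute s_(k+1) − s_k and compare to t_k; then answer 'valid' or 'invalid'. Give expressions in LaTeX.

Invalid: residual \frac{- 12 k^{5} - 48 k^{4} - 38 k^{3} - 27 k^{2} - k - 2}{k^{2} + 5 k + 6} ≠ 0.

s_(k+1) = (-k + 3*(k + 1)**6 - (k + 1)**5 - 2*(k + 1)**4 - (k + 1)**2 - 3)/(k + 3)
s_(k+1) − s_k = (15*k**6 + 77*k**5 + 124*k**4 + 107*k**3 + 50*k**2 + 5*k - 2)/(k**2 + 5*k + 6)
(s_(k+1) − s_k) − t_k = (-12*k**5 - 48*k**4 - 38*k**3 - 27*k**2 - k - 2)/(k**2 + 5*k + 6)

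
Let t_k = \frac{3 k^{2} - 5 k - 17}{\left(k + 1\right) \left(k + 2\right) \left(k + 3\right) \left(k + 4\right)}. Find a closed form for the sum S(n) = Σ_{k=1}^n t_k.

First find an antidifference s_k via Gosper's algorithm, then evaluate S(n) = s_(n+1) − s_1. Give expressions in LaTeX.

S(n) = \frac{n \left(n^{2} - 63 n - 166\right)}{24 \left(n^{3} + 9 n^{2} + 26 n + 24\right)}

Ratio r(k) = (k + 1)*(5*k - 3*(k + 1)**2 + 22)/((k + 5)*(-3*k**2 + 5*k + 17)).
A = k + 1, B = k + 5, C = k**2 - 5*k/3 - 17/3.
f must satisfy (k + 1)·f(k+1) − (k + 4)·f(k) = k**2 - 5*k/3 - 17/3.
deg f ≤ 3 (via 1,1,2).
A polynomial solution: f(k) = -k*(2*k**2 + 21*k + 28)/9.
Then R = B(k−1)f/C = -k*(k + 4)*(2*k**2 + 21*k + 28)/(3*(3*k**2 - 5*k - 17)), so s_k = R(k)·t_k = k*(-2*k**2 - 21*k - 28)/(3*(k + 1)*(k + 2)*(k + 3)).
Check: Δs_k = (3*k**2 - 5*k - 17)/(k**4 + 10*k**3 + 35*k**2 + 50*k + 24). ✓
Telescope: S(n) = s_(n+1) − s_(1) = (-2*n**3 - 27*n**2 - 76*n - 51)/(3*(n**3 + 9*n**2 + 26*n + 24)) − (-17/24) = n*(n**2 - 63*n - 166)/(24*(n**3 + 9*n**2 + 26*n + 24)).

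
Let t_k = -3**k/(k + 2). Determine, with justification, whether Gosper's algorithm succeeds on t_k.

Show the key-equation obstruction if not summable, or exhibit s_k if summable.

No. Not Gosper-summable.

t_(k+1)/t_k = 3*(k + 2)/(k + 3).
A = 3*k + 6, B = k + 3, C = 1.
Need (3*k + 6)·f(k+1) − (k + 2)·f(k) = 1.
deg f ≤ -1 (via 1,1,0).
deg f ≤ -1 is impossible — no certificate.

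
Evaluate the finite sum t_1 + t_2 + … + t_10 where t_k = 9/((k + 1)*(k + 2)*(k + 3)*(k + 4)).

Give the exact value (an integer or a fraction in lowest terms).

Step 1: r(k) = (k + 1)/(k + 5).
Normal form (A,B,C) = (k + 1, k + 5, 1).
Need (k + 1)·f(k+1) − (k + 4)·f(k) = 1.
Bound: deg f ≤ 3.
Solving with deg f ≤ 3: f(k) = k*(k**2 + 6*k + 11)/18.
So s_k = (B(k−1)f/C)·t_k = (k*(k + 4)*(k**2 + 6*k + 11)/18)·t_k = k*(k**2 + 6*k + 11)/(2*(k + 1)*(k + 2)*(k + 3)).
Verify: 9/(k**4 + 10*k**3 + 35*k**2 + 50*k + 24) matches t_k.
Evaluate s at k=11 and k=1: 363/728 and 3/8; difference 45/364.

Σ = 45/364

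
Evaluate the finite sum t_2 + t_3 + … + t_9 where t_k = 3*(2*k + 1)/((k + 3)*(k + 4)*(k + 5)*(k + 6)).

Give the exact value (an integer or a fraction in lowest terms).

Compute t_(k+1)/t_k: get (k + 3)*(2*k + 3)/((k + 7)*(2*k + 1)).
Factor: A=k + 3; B=k + 7; C=k + 1/2.
Solve (k + 3)·f(k+1) − (k + 6)·f(k) = k + 1/2.
deg f ≤ 3 (via 1,1,1).
Coefficient equations give f(k) = k*(k**2 + 12*k + 2)/90.
Certificate R = B(k−1)f/C = k*(k + 6)*(k**2 + 12*k + 2)/(45*(2*k + 1)) gives s_k = k*(k**2 + 12*k + 2)/(15*(k + 3)*(k + 4)*(k + 5)).
Verify: 3*(2*k + 1)/(k**4 + 18*k**3 + 119*k**2 + 342*k + 360) matches t_k.
Telescoping: Σ = s_(10) − s_(2) = 74/1365 − (2/105) = 16/455.

Σ = 16/455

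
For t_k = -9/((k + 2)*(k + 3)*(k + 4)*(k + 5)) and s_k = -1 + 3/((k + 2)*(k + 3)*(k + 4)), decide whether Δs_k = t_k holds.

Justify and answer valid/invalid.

valid; difference matches t_k

s_(k+1) = -1 + 3/((k + 3)*(k + 4)*(k + 5))
s_(k+1) − s_k = -9/((k + 2)*(k + 3)*(k + 4)*(k + 5))
(s_(k+1) − s_k) − t_k = 0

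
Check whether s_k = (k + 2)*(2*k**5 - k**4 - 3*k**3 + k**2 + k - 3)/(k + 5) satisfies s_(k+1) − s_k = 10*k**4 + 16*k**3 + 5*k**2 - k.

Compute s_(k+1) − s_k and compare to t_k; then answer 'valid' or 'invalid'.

Invalid: residual 3*(-8*k**5 - 67*k**4 - 88*k**3 - 23*k**2 + 6*k - 3)/(k**2 + 11*k + 30) ≠ 0.

s_(k+1) = (k + 3)*(k + 2*(k + 1)**5 - (k + 1)**4 - 3*(k + 1)**3 + (k + 1)**2 - 2)/(k + 6)
s_(k+1) − s_k = (10*k**6 + 102*k**5 + 280*k**4 + 270*k**3 + 70*k**2 - 12*k - 9)/(k**2 + 11*k + 30)
(s_(k+1) − s_k) − t_k = 3*(-8*k**5 - 67*k**4 - 88*k**3 - 23*k**2 + 6*k - 3)/(k**2 + 11*k + 30)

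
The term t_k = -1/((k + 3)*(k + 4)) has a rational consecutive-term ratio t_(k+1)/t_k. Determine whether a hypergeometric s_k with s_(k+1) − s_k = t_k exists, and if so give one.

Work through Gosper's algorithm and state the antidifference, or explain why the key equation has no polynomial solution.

Compute t_(k+1)/t_k: get (k + 3)/(k + 5).
Normal form (A,B,C) = (k + 3, k + 5, 1).
Set up (k + 3)·f(k+1) − (k + 4)·f(k) − (1) = 0.
From deg A=1, deg B=1, deg C=0: d=1.
Solve for f: f(k) = k/3 (degree 1 ≤ 1).
Get s_k = R·t_k = -k/(3*k + 9) with R(k) = B(k−1)f(k)/C(k) = k*(k + 4)/3.
Verify: -1/(k**2 + 7*k + 12) matches t_k.

s_k = -k/(3*k + 9)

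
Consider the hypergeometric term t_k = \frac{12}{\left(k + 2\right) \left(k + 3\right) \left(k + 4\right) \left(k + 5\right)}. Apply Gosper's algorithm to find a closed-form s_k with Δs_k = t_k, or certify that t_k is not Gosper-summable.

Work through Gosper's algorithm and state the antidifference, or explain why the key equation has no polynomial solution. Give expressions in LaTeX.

s_k = \frac{k \left(k^{2} + 9 k + 26\right)}{6 \left(k + 2\right) \left(k + 3\right) \left(k + 4\right)}

Step 1: r(k) = (k + 2)/(k + 6).
So A=k + 2 and B=k + 6, with C=1.
Key eq: (k + 2)·f(k+1) = (k + 5)·f(k) + (1).
Degrees (1,1,0) ⇒ d ≤ 3.
Solving with deg f ≤ 3: f(k) = k*(k**2 + 9*k + 26)/72.
Certificate R = B(k−1)f/C = k*(k + 5)*(k**2 + 9*k + 26)/72 gives s_k = k*(k**2 + 9*k + 26)/(6*(k + 2)*(k + 3)*(k + 4)).
Δs = 12/(k**4 + 14*k**3 + 71*k**2 + 154*k + 120), as required.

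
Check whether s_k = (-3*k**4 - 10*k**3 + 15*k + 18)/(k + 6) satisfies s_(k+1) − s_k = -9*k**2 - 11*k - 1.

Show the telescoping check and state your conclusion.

Invalid: residual 6*(3*k**3 + 32*k**2 + 35*k + 6)/(k**2 + 13*k + 42) ≠ 0.

s_(k+1) = (15*k - 3*(k + 1)**4 - 10*(k + 1)**3 + 33)/(k + 7)
s_(k+1) − s_k = (-9*k**4 - 110*k**3 - 330*k**2 - 265*k - 6)/(k**2 + 13*k + 42)
(s_(k+1) − s_k) − t_k = 6*(3*k**3 + 32*k**2 + 35*k + 6)/(k**2 + 13*k + 42)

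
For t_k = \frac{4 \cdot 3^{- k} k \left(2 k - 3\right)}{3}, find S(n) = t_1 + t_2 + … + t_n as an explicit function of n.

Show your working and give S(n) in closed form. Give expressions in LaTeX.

Ratio r(k) = (k + 1)*(2*k - 1)/(3*k*(2*k - 3)).
Normal form (A,B,C) = (1/3, 1, k**2 - 3*k/2).
f must satisfy (1/3)·f(k+1) − (1)·f(k) = k**2 - 3*k/2.
d = 2 from the (0,0,2) case.
Match coefficients ⇒ f(k) = -3*(4*k**2 - 2*k + 1)/8.
So s_k = (B(k−1)f/C)·t_k = (-3*(4*k**2 - 2*k + 1)/(4*k*(2*k - 3)))·t_k = (-4*k**2 + 2*k - 1)/3**k.
s_(k+1) − s_k = 4*k*(2*k - 3)/(3*3**k) = t_k.
Telescope: S(n) = s_(n+1) − s_(1) = 3**(-n - 1)*(-4*n**2 - 6*n - 3) − (-1) = 3**(-n - 1)*(3**(n + 1) - 4*n**2 - 6*n - 3).

S(n) = 3^{- n - 1} \left(3^{n + 1} - 4 n^{2} - 6 n - 3\right)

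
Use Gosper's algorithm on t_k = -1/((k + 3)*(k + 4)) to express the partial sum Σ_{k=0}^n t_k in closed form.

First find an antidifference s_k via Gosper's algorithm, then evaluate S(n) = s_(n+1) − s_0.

S(n) = (-n - 1)/(3*(n + 4))

The ratio is (k + 3)/(k + 5).
Take A(k)=k + 3, B(k)=k + 5, C(k)=1.
Set up (k + 3)·f(k+1) − (k + 4)·f(k) − (1) = 0.
From deg A=1, deg B=1, deg C=0: d=1.
A polynomial solution: f(k) = k/3.
Certificate R = B(k−1)f/C = k*(k + 4)/3 gives s_k = -k/(3*k + 9).
Verify: -1/(k**2 + 7*k + 12) matches t_k.
s_(n+1) = (-n - 1)/(3*(n + 4)) and s_(0) = 0, so S(n) = (-n - 1)/(3*(n + 4)).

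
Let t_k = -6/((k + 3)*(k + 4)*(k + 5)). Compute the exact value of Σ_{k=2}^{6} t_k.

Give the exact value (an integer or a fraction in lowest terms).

t_(k+1)/t_k = (k + 3)/(k + 6).
Take A(k)=k + 3, B(k)=k + 6, C(k)=1.
Set up (k + 3)·f(k+1) − (k + 5)·f(k) − (1) = 0.
deg f ≤ 2 (via 1,1,0).
Match coefficients ⇒ f(k) = k*(k + 7)/24.
R(k) = B(k−1)·f(k)/C(k) = k*(k + 5)*(k + 7)/24; s_k = R·t_k = k*(-k - 7)/(4*(k + 3)*(k + 4)).
Verify: -6/(k**3 + 12*k**2 + 47*k + 60) matches t_k.
Telescoping: Σ = s_(7) − s_(2) = -49/220 − (-3/20) = -4/55.

Σ = -4/55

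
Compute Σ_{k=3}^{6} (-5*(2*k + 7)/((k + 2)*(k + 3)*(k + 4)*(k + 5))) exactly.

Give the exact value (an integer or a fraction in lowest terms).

Ratio r(k) = (k + 2)*(2*k + 9)/((k + 6)*(2*k + 7)).
Gosper form: A/B · C(k+1)/C(k) with A=k + 2, B=k + 6, C=k + 7/2.
Solve (k + 2)·f(k+1) − (k + 5)·f(k) = k + 7/2.
deg f ≤ 3 (via 1,1,1).
Solving with deg f ≤ 3: f(k) = k*(k + 3)*(k + 6)/16.
Then R = B(k−1)f/C = k*(k + 3)*(k + 5)*(k + 6)/(8*(2*k + 7)), so s_k = R(k)·t_k = 5*k*(-k - 6)/(8*(k**2 + 6*k + 8)).
Verify: 5*(-2*k - 7)/(k**4 + 14*k**3 + 71*k**2 + 154*k + 120) matches t_k.
Telescoping: Σ = s_(7) − s_(3) = -455/792 − (-27/56) = -64/693.

Σ = -64/693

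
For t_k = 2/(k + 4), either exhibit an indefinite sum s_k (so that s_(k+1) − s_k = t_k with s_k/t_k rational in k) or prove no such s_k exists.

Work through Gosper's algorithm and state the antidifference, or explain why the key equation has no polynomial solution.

Ratio r(k) = (k + 4)/(k + 5).
A = k + 4, B = k + 5, C = 1.
Key eq: (k + 4)·f(k+1) = (k + 4)·f(k) + (1).
d = 0 from the (1,1,0) case.
f = c0 ⇒ A·f(k+1) − B(k−1)·f(k) − C = -1. The system {-1 = 0} is inconsistent; no antidifference.

none — t_k is not Gosper-summable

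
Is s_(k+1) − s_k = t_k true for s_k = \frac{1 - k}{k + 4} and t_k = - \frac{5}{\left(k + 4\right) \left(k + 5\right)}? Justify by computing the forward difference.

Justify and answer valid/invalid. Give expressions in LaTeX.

Valid — Δs_k = t_k.

s_(k+1) = -k/(k + 5)
s_(k+1) − s_k = -5/(k**2 + 9*k + 20)
(s_(k+1) − s_k) − t_k = 0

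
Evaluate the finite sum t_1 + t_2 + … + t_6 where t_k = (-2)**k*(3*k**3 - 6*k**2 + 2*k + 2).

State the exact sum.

Compute t_(k+1)/t_k: get 2*(-3*k**3 - 3*k**2 + k - 1)/(3*k**3 - 6*k**2 + 2*k + 2).
Factor: A=-2; B=1; C=k**3 - 2*k**2 + 2*k/3 + 2/3.
Key eq: (-2)·f(k+1) = (1)·f(k) + (k**3 - 2*k**2 + 2*k/3 + 2/3).
Bound: deg f ≤ 3.
Solving with deg f ≤ 3: f(k) = -k*(k - 2)**2/3.
R(k) = B(k−1)·f(k)/C(k) = -k*(k - 2)**2/(3*k**3 - 6*k**2 + 2*k + 2); s_k = R·t_k = (-2)**k*k*(-k**2 + 4*k - 4).
Verify: (-2)**k*(3*k**3 - 6*k**2 + 2*k + 2) matches t_k.
Sum = s_(7) − s_(1); s_(7) = 22400, s_(1) = 2 ⇒ 22398.

Σ = 22398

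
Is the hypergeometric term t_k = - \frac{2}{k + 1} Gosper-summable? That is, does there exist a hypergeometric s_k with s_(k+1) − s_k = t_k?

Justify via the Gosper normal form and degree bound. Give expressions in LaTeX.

No; the coefficient equations for f are inconsistent.

Step 1: r(k) = (k + 1)/(k + 2).
Normal form (A,B,C) = (k + 1, k + 2, 1).
f must satisfy (k + 1)·f(k+1) − (k + 1)·f(k) = 1.
From deg A=1, deg B=1, deg C=0: d=0.
Put f(k) = c0: A·f(k+1) − B(k−1)·f(k) − C = -1; need -1 = 0 — inconsistent ⇒ no f, not summable.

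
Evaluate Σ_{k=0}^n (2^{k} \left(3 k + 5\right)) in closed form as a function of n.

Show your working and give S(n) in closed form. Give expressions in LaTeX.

r(k) = 2*(3*k + 8)/(3*k + 5) after simplifying.
A = 2, B = 1, C = k + 5/3.
f must satisfy (2)·f(k+1) − (1)·f(k) = k + 5/3.
deg f ≤ 1 (via 0,0,1).
Match coefficients ⇒ f(k) = (3*k - 1)/3.
So s_k = (B(k−1)f/C)·t_k = ((3*k - 1)/(3*k + 5))·t_k = 2**k*(3*k - 1).
Δs = 2**k*(3*k + 5), as required.
Σ_(k=0)^n t_k = s_(n+1) − s_(0) = (2**(n + 1)*(3*n + 2)) − (-1), i.e. 6*2**n*n + 4*2**n + 1.

S(n) = 6 \cdot 2^{n} n + 4 \cdot 2^{n} + 1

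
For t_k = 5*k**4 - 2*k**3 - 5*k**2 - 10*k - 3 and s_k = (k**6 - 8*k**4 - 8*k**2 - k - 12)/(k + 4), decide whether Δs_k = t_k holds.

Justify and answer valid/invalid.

s_(k+1) = (-k + (k + 1)**6 - 8*(k + 1)**4 - 8*(k + 1)**2 - 13)/(k + 5)
s_(k+1) − s_k = (5*k**6 + 39*k**5 + 56*k**4 - 81*k**3 - 166*k**2 - 183*k - 52)/(k**2 + 9*k + 20)
(s_(k+1) − s_k) − t_k = (-4*k**5 - 21*k**4 + 14*k**3 + 27*k**2 + 44*k + 8)/(k**2 + 9*k + 20)

Invalid: residual (-4*k**5 - 21*k**4 + 14*k**3 + 27*k**2 + 44*k + 8)/(k**2 + 9*k + 20) ≠ 0.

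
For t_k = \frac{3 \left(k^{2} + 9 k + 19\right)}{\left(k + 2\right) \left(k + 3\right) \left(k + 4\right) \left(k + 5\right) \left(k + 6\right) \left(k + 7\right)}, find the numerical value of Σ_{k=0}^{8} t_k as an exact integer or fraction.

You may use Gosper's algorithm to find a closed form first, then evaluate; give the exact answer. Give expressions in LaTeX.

Σ = 233/11440

Compute t_(k+1)/t_k: get (k + 2)*(9*k + (k + 1)**2 + 28)/((k + 8)*(k**2 + 9*k + 19)).
So A=k + 2 and B=k + 8, with C=k**2 + 9*k + 19.
Key eq: (k + 2)·f(k+1) = (k + 7)·f(k) + (k**2 + 9*k + 19).
d = 5 from the (1,1,2) case.
Match coefficients ⇒ f(k) = k*(k + 3)*(k + 5)*(k**2 + 12*k + 44)/144.
Certificate R = B(k−1)f/C = k*(k + 3)*(k + 5)*(k + 7)*(k**2 + 12*k + 44)/(144*(k**2 + 9*k + 19)) gives s_k = k*(k**2 + 12*k + 44)/(48*(k**3 + 12*k**2 + 44*k + 48)).
Verify: 3*(k**2 + 9*k + 19)/(k**6 + 27*k**5 + 295*k**4 + 1665*k**3 + 5104*k**2 + 8028*k + 5040) matches t_k.
Sum = s_(9) − s_(0); s_(9) = 233/11440, s_(0) = 0 ⇒ 233/11440.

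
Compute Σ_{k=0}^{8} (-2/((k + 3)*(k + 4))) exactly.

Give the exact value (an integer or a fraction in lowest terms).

Step 1: r(k) = (k + 3)/(k + 5).
Take A(k)=k + 3, B(k)=k + 5, C(k)=1.
f must satisfy (k + 3)·f(k+1) − (k + 4)·f(k) = 1.
d = 1 from the (1,1,0) case.
Solving with deg f ≤ 1: f(k) = k/3.
Then R = B(k−1)f/C = k*(k + 4)/3, so s_k = R(k)·t_k = -2*k/(3*k + 9).
Check: Δs_k = -2/(k**2 + 7*k + 12). ✓
Sum = s_(9) − s_(0); s_(9) = -1/2, s_(0) = 0 ⇒ -1/2.

Σ = -1/2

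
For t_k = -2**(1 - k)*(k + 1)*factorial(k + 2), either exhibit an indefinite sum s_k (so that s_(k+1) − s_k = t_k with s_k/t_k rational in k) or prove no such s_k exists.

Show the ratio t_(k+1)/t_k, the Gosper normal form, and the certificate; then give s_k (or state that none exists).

s_k = -2**(2 - k)*factorial(k + 2)

t_(k+1)/t_k = (k + 2)*(k + 3)/(2*(k + 1)).
Gosper form: A/B · C(k+1)/C(k) with A=k/2 + 3/2, B=1, C=k + 1.
Set up (k/2 + 3/2)·f(k+1) − (1)·f(k) − (k + 1) = 0.
From deg A=1, deg B=0, deg C=1: d=0.
Coefficient equations give f(k) = 2.
Then R = B(k−1)f/C = 2/(k + 1), so s_k = R(k)·t_k = -2**(2 - k)*factorial(k + 2).
Verify: -2**(1 - k)*(k + 1)*factorial(k + 2) matches t_k.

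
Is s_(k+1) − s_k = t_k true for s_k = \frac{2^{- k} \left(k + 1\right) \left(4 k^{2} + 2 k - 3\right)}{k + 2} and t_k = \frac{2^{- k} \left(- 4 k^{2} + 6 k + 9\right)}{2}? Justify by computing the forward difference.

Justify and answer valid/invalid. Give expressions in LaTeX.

s_(k+1) = (k + 2)*(2*k + 4*(k + 1)**2 - 1)/(2*2**k*(k + 3))
s_(k+1) − s_k = (-4*k**4 - 10*k**3 + 25*k**2 + 64*k + 30)/(2*2**k*(k**2 + 5*k + 6))
(s_(k+1) − s_k) − t_k = (4*k**3 + 10*k**2 - 17*k - 24)/(2*2**k*(k**2 + 5*k + 6))

Invalid: residual \frac{2^{- k} \left(4 k^{3} + 10 k^{2} - 17 k - 24\right)}{2 \left(k^{2} + 5 k + 6\right)} ≠ 0.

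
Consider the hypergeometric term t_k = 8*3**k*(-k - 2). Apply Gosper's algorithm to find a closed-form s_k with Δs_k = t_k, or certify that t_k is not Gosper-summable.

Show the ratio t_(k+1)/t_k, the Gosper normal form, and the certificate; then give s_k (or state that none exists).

s_k = 3**k*(-4*k - 2)

Step 1: r(k) = 3*(k + 3)/(k + 2).
A = 3, B = 1, C = k + 2.
f must satisfy (3)·f(k+1) − (1)·f(k) = k + 2.
deg f ≤ 1 (via 0,0,1).
Solve for f: f(k) = (2*k + 1)/4 (degree 1 ≤ 1).
R(k) = B(k−1)·f(k)/C(k) = (2*k + 1)/(4*(k + 2)); s_k = R·t_k = 3**k*(-4*k - 2).
Verify: 8*3**k*(-k - 2) matches t_k.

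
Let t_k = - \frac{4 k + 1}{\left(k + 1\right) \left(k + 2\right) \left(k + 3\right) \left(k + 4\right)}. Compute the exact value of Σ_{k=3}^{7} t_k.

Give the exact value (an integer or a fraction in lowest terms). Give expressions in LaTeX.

Σ = -163/3960

r(k) = (k + 1)*(4*k + 5)/((k + 5)*(4*k + 1)) after simplifying.
So A=k + 1 and B=k + 5, with C=k + 1/4.
Solve (k + 1)·f(k+1) − (k + 4)·f(k) = k + 1/4.
From deg A=1, deg B=1, deg C=1: d=3.
Coefficient equations give f(k) = k*(k**2 + 6*k - 1)/24.
Certificate R = B(k−1)f/C = k*(k + 4)*(k**2 + 6*k - 1)/(6*(4*k + 1)) gives s_k = k*(-k**2 - 6*k + 1)/(6*(k + 1)*(k + 2)*(k + 3)).
Check: Δs_k = (-4*k - 1)/(k**4 + 10*k**3 + 35*k**2 + 50*k + 24). ✓
Sum = s_(8) − s_(3); s_(8) = -74/495, s_(3) = -13/120 ⇒ -163/3960.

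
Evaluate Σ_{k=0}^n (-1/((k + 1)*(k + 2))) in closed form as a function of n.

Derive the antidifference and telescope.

r(k) = (k + 1)/(k + 3) after simplifying.
Normal form (A,B,C) = (k + 1, k + 3, 1).
f must satisfy (k + 1)·f(k+1) − (k + 2)·f(k) = 1.
deg f ≤ 1 (via 1,1,0).
Coefficient equations give f(k) = k.
So s_k = (B(k−1)f/C)·t_k = (k*(k + 2))·t_k = -k/(k + 1).
Verify: -1/(k**2 + 3*k + 2) matches t_k.
Σ_(k=0)^n t_k = s_(n+1) − s_(0) = ((-n - 1)/(n + 2)) − (0), i.e. (-n - 1)/(n + 2).

S(n) = (-n - 1)/(n + 2)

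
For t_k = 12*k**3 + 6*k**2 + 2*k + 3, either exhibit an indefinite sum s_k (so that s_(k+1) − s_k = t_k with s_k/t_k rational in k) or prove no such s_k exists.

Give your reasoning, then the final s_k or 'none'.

Step 1: r(k) = (12*k**3 + 42*k**2 + 50*k + 23)/(12*k**3 + 6*k**2 + 2*k + 3).
Gosper form: A/B · C(k+1)/C(k) with A=1, B=1, C=k**3 + k**2/2 + k/6 + 1/4.
f must satisfy (1)·f(k+1) − (1)·f(k) = k**3 + k**2/2 + k/6 + 1/4.
Bound: deg f ≤ 4.
A polynomial solution: f(k) = k*(3*k**3 - 4*k**2 + k + 3)/12.
So s_k = (B(k−1)f/C)·t_k = (k*(3*k**3 - 4*k**2 + k + 3)/(12*k**3 + 6*k**2 + 2*k + 3))·t_k = k*(3*k**3 - 4*k**2 + k + 3).
s_(k+1) − s_k = 12*k**3 + 6*k**2 + 2*k + 3 = t_k.

s_k = k*(3*k**3 - 4*k**2 + k + 3)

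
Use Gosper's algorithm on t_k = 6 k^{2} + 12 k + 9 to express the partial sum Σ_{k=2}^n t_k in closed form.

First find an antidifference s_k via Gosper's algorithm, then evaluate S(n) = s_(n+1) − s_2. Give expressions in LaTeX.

Step 1: r(k) = (2*k**2 + 8*k + 9)/(2*k**2 + 4*k + 3).
Gosper form: A/B · C(k+1)/C(k) with A=1, B=1, C=k**2 + 2*k + 3/2.
Solve (1)·f(k+1) − (1)·f(k) = k**2 + 2*k + 3/2.
From deg A=0, deg B=0, deg C=2: d=3.
A polynomial solution: f(k) = k*(2*k**2 + 3*k + 4)/6.
So s_k = (B(k−1)f/C)·t_k = (k*(2*k**2 + 3*k + 4)/(3*(2*k**2 + 4*k + 3)))·t_k = k*(2*k**2 + 3*k + 4).
Check: Δs_k = 6*k**2 + 12*k + 9. ✓
s_(n+1) = 2*n**3 + 9*n**2 + 16*n + 9 and s_(2) = 36, so S(n) = 2*n**3 + 9*n**2 + 16*n - 27.

S(n) = 2 n^{3} + 9 n^{2} + 16 n - 27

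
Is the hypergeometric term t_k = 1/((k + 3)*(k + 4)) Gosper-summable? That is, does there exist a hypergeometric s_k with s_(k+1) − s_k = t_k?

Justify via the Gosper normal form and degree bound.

Yes. s_k = k/(3*(k + 3)).

The ratio is (k + 3)/(k + 5).
A = k + 3, B = k + 5, C = 1.
f must satisfy (k + 3)·f(k+1) − (k + 4)·f(k) = 1.
deg f ≤ 1 (via 1,1,0).
Match coefficients ⇒ f(k) = k/3.
Certificate R = B(k−1)f/C = k*(k + 4)/3 gives s_k = k/(3*(k + 3)).
Verify: 1/(k**2 + 7*k + 12) matches t_k.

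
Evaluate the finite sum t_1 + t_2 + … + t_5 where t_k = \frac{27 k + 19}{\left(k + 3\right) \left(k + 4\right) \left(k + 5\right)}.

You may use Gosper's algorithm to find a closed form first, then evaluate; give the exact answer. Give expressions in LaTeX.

Σ = 269/180

t_(k+1)/t_k = (k + 3)*(27*k + 46)/((k + 6)*(27*k + 19)).
Factor: A=k + 3; B=k + 6; C=k + 19/27.
f must satisfy (k + 3)·f(k+1) − (k + 5)·f(k) = k + 19/27.
From deg A=1, deg B=1, deg C=1: d=2.
Match coefficients ⇒ f(k) = k*(25*k + 13)/162.
R(k) = B(k−1)·f(k)/C(k) = k*(k + 5)*(25*k + 13)/(6*(27*k + 19)); s_k = R·t_k = k*(25*k + 13)/(6*(k + 3)*(k + 4)).
s_(k+1) − s_k = (27*k + 19)/(k**3 + 12*k**2 + 47*k + 60) = t_k.
Sum = s_(6) − s_(1); s_(6) = 163/90, s_(1) = 19/60 ⇒ 269/180.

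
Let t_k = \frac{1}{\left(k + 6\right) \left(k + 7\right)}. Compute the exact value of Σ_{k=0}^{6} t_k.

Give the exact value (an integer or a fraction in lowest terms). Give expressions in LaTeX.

The ratio is (k + 6)/(k + 8).
So A=k + 6 and B=k + 8, with C=1.
Need (k + 6)·f(k+1) − (k + 7)·f(k) = 1.
Degrees (1,1,0) ⇒ d ≤ 1.
Match coefficients ⇒ f(k) = k/6.
Get s_k = R·t_k = k/(6*(k + 6)) with R(k) = B(k−1)f(k)/C(k) = k*(k + 7)/6.
Check: Δs_k = 1/(k**2 + 13*k + 42). ✓
Sum = s_(7) − s_(0); s_(7) = 7/78, s_(0) = 0 ⇒ 7/78.

Σ = 7/78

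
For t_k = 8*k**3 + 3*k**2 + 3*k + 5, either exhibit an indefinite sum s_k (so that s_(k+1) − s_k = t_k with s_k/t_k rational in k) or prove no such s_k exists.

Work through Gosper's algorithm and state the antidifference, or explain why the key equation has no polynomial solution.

s_k = k*(2*k**3 - 3*k**2 + 2*k + 4)

t_(k+1)/t_k = (8*k**3 + 27*k**2 + 33*k + 19)/(8*k**3 + 3*k**2 + 3*k + 5).
Gosper form: A/B · C(k+1)/C(k) with A=1, B=1, C=k**3 + 3*k**2/8 + 3*k/8 + 5/8.
Set up (1)·f(k+1) − (1)·f(k) − (k**3 + 3*k**2/8 + 3*k/8 + 5/8) = 0.
Degrees (0,0,3) ⇒ d ≤ 4.
A polynomial solution: f(k) = k*(2*k**3 - 3*k**2 + 2*k + 4)/8.
Certificate R = B(k−1)f/C = k*(2*k**3 - 3*k**2 + 2*k + 4)/(8*k**3 + 3*k**2 + 3*k + 5) gives s_k = k*(2*k**3 - 3*k**2 + 2*k + 4).
s_(k+1) − s_k = 8*k**3 + 3*k**2 + 3*k + 5 = t_k.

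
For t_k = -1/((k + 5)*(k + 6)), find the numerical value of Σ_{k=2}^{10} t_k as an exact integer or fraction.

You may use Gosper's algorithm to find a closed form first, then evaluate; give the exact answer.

t_(k+1)/t_k = (k + 5)/(k + 7).
So A=k + 5 and B=k + 7, with C=1.
Solve (k + 5)·f(k+1) − (k + 6)·f(k) = 1.
Bound: deg f ≤ 1.
A polynomial solution: f(k) = k/5.
Certificate R = B(k−1)f/C = k*(k + 6)/5 gives s_k = -k/(5*k + 25).
Verify: -1/(k**2 + 11*k + 30) matches t_k.
Sum = s_(11) − s_(2); s_(11) = -11/80, s_(2) = -2/35 ⇒ -9/112.

Σ = -9/112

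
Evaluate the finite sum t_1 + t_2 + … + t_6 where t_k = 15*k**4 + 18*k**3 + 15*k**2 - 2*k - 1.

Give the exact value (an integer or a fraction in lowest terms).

The ratio is (15*k**4 + 78*k**3 + 159*k**2 + 142*k + 45)/(15*k**4 + 18*k**3 + 15*k**2 - 2*k - 1).
Gosper form: A/B · C(k+1)/C(k) with A=1, B=1, C=k**4 + 6*k**3/5 + k**2 - 2*k/15 - 1/15.
Need (1)·f(k+1) − (1)·f(k) = k**4 + 6*k**3/5 + k**2 - 2*k/15 - 1/15.
Bound: deg f ≤ 5.
A polynomial solution: f(k) = k*(3*k**4 - 3*k**3 + k**2 - 4*k + 2)/15.
So s_k = (B(k−1)f/C)·t_k = (k*(3*k**4 - 3*k**3 + k**2 - 4*k + 2)/(15*k**4 + 18*k**3 + 15*k**2 - 2*k - 1))·t_k = k*(3*k**4 - 3*k**3 + k**2 - 4*k + 2).
s_(k+1) − s_k = 15*k**4 + 18*k**3 + 15*k**2 - 2*k - 1 = t_k.
Telescoping: Σ = s_(7) − s_(1) = 43379 − (-1) = 43380.

Σ = 43380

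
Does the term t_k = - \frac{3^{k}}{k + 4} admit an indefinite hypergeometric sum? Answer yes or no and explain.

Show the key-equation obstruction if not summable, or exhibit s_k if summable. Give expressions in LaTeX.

r(k) = 3*(k + 4)/(k + 5) after simplifying.
Gosper form: A/B · C(k+1)/C(k) with A=3*k + 12, B=k + 5, C=1.
Solve (3*k + 12)·f(k+1) − (k + 4)·f(k) = 1.
From deg A=1, deg B=1, deg C=0: d=-1.
d = -1 < 0 ⇒ no nonzero polynomial f; not summable.

No — key equation has no polynomial f.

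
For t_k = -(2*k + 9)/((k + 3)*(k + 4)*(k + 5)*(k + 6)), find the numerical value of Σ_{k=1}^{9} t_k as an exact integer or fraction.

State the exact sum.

Ratio r(k) = (k + 3)*(2*k + 11)/((k + 7)*(2*k + 9)).
So A=k + 3 and B=k + 7, with C=k + 9/2.
Solve (k + 3)·f(k+1) − (k + 6)·f(k) = k + 9/2.
Bound: deg f ≤ 3.
Coefficient equations give f(k) = k*(k + 4)*(k + 8)/30.
Certificate R = B(k−1)f/C = k*(k + 4)*(k + 6)*(k + 8)/(15*(2*k + 9)) gives s_k = k*(-k - 8)/(15*(k**2 + 8*k + 15)).
Δs = (-2*k - 9)/(k**4 + 18*k**3 + 119*k**2 + 342*k + 360), as required.
Evaluate s at k=10 and k=1: -4/65 and -1/40; difference -19/520.

Σ = -19/520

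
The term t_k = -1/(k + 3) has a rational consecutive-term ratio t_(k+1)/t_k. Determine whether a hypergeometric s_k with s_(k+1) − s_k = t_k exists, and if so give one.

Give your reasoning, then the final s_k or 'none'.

not Gosper-summable; s_k does not exist

The ratio is (k + 3)/(k + 4).
Normal form (A,B,C) = (k + 3, k + 4, 1).
Set up (k + 3)·f(k+1) − (k + 3)·f(k) − (1) = 0.
deg f ≤ 0 (via 1,1,0).
Generic f = c0 gives residual -1; -1 = 0 cannot hold, so t_k is not Gosper-summable.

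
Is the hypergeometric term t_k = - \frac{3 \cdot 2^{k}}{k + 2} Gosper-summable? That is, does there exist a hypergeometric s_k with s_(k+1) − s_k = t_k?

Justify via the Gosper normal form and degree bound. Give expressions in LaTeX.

Step 1: r(k) = 2*(k + 2)/(k + 3).
A = 2*k + 4, B = k + 3, C = 1.
Need (2*k + 4)·f(k+1) − (k + 2)·f(k) = 1.
Degrees (1,1,0) ⇒ d ≤ -1.
deg f ≤ -1 is impossible — no certificate.

No — key equation has no polynomial f.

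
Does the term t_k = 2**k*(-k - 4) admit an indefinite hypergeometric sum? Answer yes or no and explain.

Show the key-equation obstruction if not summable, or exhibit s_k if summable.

The ratio is 2*(k + 5)/(k + 4).
Take A(k)=2, B(k)=1, C(k)=k + 4.
Set up (2)·f(k+1) − (1)·f(k) − (k + 4) = 0.
From deg A=0, deg B=0, deg C=1: d=1.
Solve for f: f(k) = k + 2 (degree 1 ≤ 1).
Then R = B(k−1)f/C = (k + 2)/(k + 4), so s_k = R(k)·t_k = 2**k*(-k - 2).
s_(k+1) − s_k = 2**k*(-k - 4) = t_k.

Yes. s_k = 2**k*(-k - 2).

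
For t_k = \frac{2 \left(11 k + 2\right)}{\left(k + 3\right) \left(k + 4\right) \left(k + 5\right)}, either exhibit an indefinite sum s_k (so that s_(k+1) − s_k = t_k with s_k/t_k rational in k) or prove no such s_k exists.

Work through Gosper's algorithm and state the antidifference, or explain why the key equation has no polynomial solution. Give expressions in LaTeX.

s_k = \frac{k \left(35 k - 19\right)}{12 \left(k + 3\right) \left(k + 4\right)}

t_(k+1)/t_k = (k + 3)*(11*k + 13)/((k + 6)*(11*k + 2)).
Gosper form: A/B · C(k+1)/C(k) with A=k + 3, B=k + 6, C=k + 2/11.
Solve (k + 3)·f(k+1) − (k + 5)·f(k) = k + 2/11.
Bound: deg f ≤ 2.
Coefficient equations give f(k) = k*(35*k - 19)/264.
Then R = B(k−1)f/C = k*(k + 5)*(35*k - 19)/(24*(11*k + 2)), so s_k = R(k)·t_k = k*(35*k - 19)/(12*(k + 3)*(k + 4)).
s_(k+1) − s_k = 2*(11*k + 2)/(k**3 + 12*k**2 + 47*k + 60) = t_k.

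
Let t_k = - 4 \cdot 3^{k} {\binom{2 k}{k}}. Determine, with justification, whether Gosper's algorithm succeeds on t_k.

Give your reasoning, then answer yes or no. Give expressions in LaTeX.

No — key equation has no polynomial f.

r(k) = 6*(2*k + 1)/(k + 1) after simplifying.
So A=12*k + 6 and B=k + 1, with C=1.
Solve (12*k + 6)·f(k+1) − (k)·f(k) = 1.
d = -1 from the (1,1,0) case.
Negative degree bound (-1): no f exists, t_k not Gosper-summable.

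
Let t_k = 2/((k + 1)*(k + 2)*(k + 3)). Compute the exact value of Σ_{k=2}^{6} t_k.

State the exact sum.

Step 1: r(k) = (k + 1)/(k + 4).
Gosper form: A/B · C(k+1)/C(k) with A=k + 1, B=k + 4, C=1.
Solve (k + 1)·f(k+1) − (k + 3)·f(k) = 1.
deg f ≤ 2 (via 1,1,0).
Match coefficients ⇒ f(k) = k*(k + 3)/4.
Get s_k = R·t_k = k*(k + 3)/(2*(k + 1)*(k + 2)) with R(k) = B(k−1)f(k)/C(k) = k*(k + 3)**2/4.
Check: Δs_k = 2/(k**3 + 6*k**2 + 11*k + 6). ✓
Evaluate s at k=7 and k=2: 35/72 and 5/12; difference 5/72.

Σ = 5/72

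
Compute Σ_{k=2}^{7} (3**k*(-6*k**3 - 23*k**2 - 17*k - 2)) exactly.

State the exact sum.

Σ = -9277110

The ratio is 3*(6*k**3 + 41*k**2 + 81*k + 48)/(6*k**3 + 23*k**2 + 17*k + 2).
Factor: A=3; B=1; C=k**3 + 23*k**2/6 + 17*k/6 + 1/3.
Need (3)·f(k+1) − (1)·f(k) = k**3 + 23*k**2/6 + 17*k/6 + 1/3.
d = 3 from the (0,0,3) case.
Solving with deg f ≤ 3: f(k) = (k - 1)*(3*k**2 + k + 2)/6.
R(k) = B(k−1)·f(k)/C(k) = (k - 1)*(3*k**2 + k + 2)/(6*k**3 + 23*k**2 + 17*k + 2); s_k = R·t_k = 3**k*(-3*k**3 + 2*k**2 - k + 2).
Δs = 3**k*(-6*k**3 - 23*k**2 - 17*k - 2), as required.
Telescoping: Σ = s_(8) − s_(2) = -9277254 − (-144) = -9277110.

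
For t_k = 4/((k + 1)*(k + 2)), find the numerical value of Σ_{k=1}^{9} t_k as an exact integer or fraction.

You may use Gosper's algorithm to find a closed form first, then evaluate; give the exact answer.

Ratio r(k) = (k + 1)/(k + 3).
Normal form (A,B,C) = (k + 1, k + 3, 1).
f must satisfy (k + 1)·f(k+1) − (k + 2)·f(k) = 1.
d = 1 from the (1,1,0) case.
Coefficient equations give f(k) = k.
So s_k = (B(k−1)f/C)·t_k = (k*(k + 2))·t_k = 4*k/(k + 1).
s_(k+1) − s_k = 4/(k**2 + 3*k + 2) = t_k.
Evaluate s at k=10 and k=1: 40/11 and 2; difference 18/11.

Σ = 18/11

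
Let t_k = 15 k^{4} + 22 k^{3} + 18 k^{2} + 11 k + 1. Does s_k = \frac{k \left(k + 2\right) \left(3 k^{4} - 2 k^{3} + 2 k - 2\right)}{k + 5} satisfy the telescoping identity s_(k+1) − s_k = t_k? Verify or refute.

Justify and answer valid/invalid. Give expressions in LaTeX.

Invalid: residual \frac{3 \left(- 12 k^{5} - 99 k^{4} - 128 k^{3} - 99 k^{2} - 58 k - 5\right)}{k^{2} + 11 k + 30} ≠ 0.

s_(k+1) = (k + 1)*(k + 3)*(2*k + 3*(k + 1)**4 - 2*(k + 1)**3)/(k + 6)
s_(k+1) − s_k = (15*k**6 + 151*k**5 + 413*k**4 + 485*k**3 + 365*k**2 + 167*k + 15)/(k**2 + 11*k + 30)
(s_(k+1) − s_k) − t_k = 3*(-12*k**5 - 99*k**4 - 128*k**3 - 99*k**2 - 58*k - 5)/(k**2 + 11*k + 30)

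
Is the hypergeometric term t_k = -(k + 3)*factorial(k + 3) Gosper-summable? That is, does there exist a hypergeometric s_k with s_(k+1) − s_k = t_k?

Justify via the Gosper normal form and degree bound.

Yes. s_k = -factorial(k + 3).

t_(k+1)/t_k = (k + 4)**2/(k + 3).
Gosper form: A/B · C(k+1)/C(k) with A=k + 4, B=1, C=k + 3.
Key eq: (k + 4)·f(k+1) = (1)·f(k) + (k + 3).
deg f ≤ 0 (via 1,0,1).
A polynomial solution: f(k) = 1.
Then R = B(k−1)f/C = 1/(k + 3), so s_k = R(k)·t_k = -factorial(k + 3).
Δs = -(k + 3)*factorial(k + 3), as required.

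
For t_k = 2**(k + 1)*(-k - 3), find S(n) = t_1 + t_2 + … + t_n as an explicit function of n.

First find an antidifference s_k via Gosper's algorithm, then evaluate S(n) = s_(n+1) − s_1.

r(k) = 2*(k + 4)/(k + 3) after simplifying.
A = 2, B = 1, C = k + 3.
Key eq: (2)·f(k+1) = (1)·f(k) + (k + 3).
From deg A=0, deg B=0, deg C=1: d=1.
Solve for f: f(k) = k + 1 (degree 1 ≤ 1).
R(k) = B(k−1)·f(k)/C(k) = (k + 1)/(k + 3); s_k = R·t_k = 2**(k + 1)*(-k - 1).
s_(k+1) − s_k = 2**(k + 1)*(-k - 3) = t_k.
Telescope: S(n) = s_(n+1) − s_(1) = 2**(n + 2)*(-n - 2) − (-8) = -4*2**n*n - 8*2**n + 8.

S(n) = -4*2**n*n - 8*2**n + 8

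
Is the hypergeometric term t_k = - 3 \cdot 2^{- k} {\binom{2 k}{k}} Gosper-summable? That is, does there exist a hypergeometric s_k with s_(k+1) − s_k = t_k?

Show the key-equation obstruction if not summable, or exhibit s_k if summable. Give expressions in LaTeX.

No — negative degree bound, so no certificate f.

Ratio r(k) = (2*k + 1)/(k + 1).
Take A(k)=2*k + 1, B(k)=k + 1, C(k)=1.
Need (2*k + 1)·f(k+1) − (k)·f(k) = 1.
deg f ≤ -1 (via 1,1,0).
deg f ≤ -1 is impossible — no certificate.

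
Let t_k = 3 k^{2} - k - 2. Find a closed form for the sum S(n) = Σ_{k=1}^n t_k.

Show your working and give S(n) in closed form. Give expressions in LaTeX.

S(n) = n \left(n^{2} + n - 2\right)

Compute t_(k+1)/t_k: get k*(3*k + 5)/(3*k**2 - k - 2).
Factor: A=1; B=1; C=k**2 - k/3 - 2/3.
Key eq: (1)·f(k+1) = (1)·f(k) + (k**2 - k/3 - 2/3).
Degrees (0,0,2) ⇒ d ≤ 3.
Solve for f: f(k) = k*(k**2 - 2*k - 1)/3 (degree 3 ≤ 3).
Then R = B(k−1)f/C = k*(k**2 - 2*k - 1)/((k - 1)*(3*k + 2)), so s_k = R(k)·t_k = k*(k**2 - 2*k - 1).
Verify: 3*k**2 - k - 2 matches t_k.
Telescope: S(n) = s_(n+1) − s_(1) = n**3 + n**2 - 2*n - 2 − (-2) = n*(n**2 + n - 2).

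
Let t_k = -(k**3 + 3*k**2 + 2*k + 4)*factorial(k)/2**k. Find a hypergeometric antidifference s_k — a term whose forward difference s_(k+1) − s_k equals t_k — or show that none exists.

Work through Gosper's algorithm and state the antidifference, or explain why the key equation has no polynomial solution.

s_k = -2**(1 - k)*(k**2 + 2*k - 1)*factorial(k)

The ratio is (k**4 + 7*k**3 + 17*k**2 + 21*k + 10)/(2*(k**3 + 3*k**2 + 2*k + 4)).
Factor: A=k/2 + 1/2; B=1; C=k**3 + 3*k**2 + 2*k + 4.
Need (k/2 + 1/2)·f(k+1) − (1)·f(k) = k**3 + 3*k**2 + 2*k + 4.
d = 2 from the (1,0,3) case.
Coefficient equations give f(k) = 2*(k**2 + 2*k - 1).
So s_k = (B(k−1)f/C)·t_k = (2*(k**2 + 2*k - 1)/(k**3 + 3*k**2 + 2*k + 4))·t_k = -2**(1 - k)*(k**2 + 2*k - 1)*factorial(k).
Verify: -(k**3 + 3*k**2 + 2*k + 4)*factorial(k)/2**k matches t_k.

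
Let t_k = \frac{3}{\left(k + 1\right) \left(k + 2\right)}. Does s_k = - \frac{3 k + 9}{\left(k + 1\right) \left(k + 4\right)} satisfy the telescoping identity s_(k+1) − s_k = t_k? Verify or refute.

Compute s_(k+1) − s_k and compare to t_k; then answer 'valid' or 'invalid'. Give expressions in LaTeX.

Invalid: residual \frac{6 \left(- k - 3\right)}{k^{4} + 12 k^{3} + 49 k^{2} + 78 k + 40} ≠ 0.

s_(k+1) = 3*(-k - 4)/((k + 2)*(k + 5))
s_(k+1) − s_k = 3*(k**2 + 7*k + 14)/(k**4 + 12*k**3 + 49*k**2 + 78*k + 40)
(s_(k+1) − s_k) − t_k = 6*(-k - 3)/(k**4 + 12*k**3 + 49*k**2 + 78*k + 40)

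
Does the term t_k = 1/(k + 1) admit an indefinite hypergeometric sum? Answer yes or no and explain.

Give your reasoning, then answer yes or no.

No — key equation has no polynomial f.

The ratio is (k + 1)/(k + 2).
A = k + 1, B = k + 2, C = 1.
f must satisfy (k + 1)·f(k+1) − (k + 1)·f(k) = 1.
d = 0 from the (1,1,0) case.
Put f(k) = c0: A·f(k+1) − B(k−1)·f(k) − C = -1; need -1 = 0 — inconsistent ⇒ no f, not summable.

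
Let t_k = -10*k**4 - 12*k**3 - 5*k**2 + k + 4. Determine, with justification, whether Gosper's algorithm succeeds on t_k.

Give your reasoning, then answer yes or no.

Yes. s_k = k*(-2*k**4 + 2*k**3 + k**2 + 3).

r(k) = (10*k**4 + 52*k**3 + 101*k**2 + 85*k + 22)/(10*k**4 + 12*k**3 + 5*k**2 - k - 4) after simplifying.
A = 1, B = 1, C = k**4 + 6*k**3/5 + k**2/2 - k/10 - 2/5.
Key eq: (1)·f(k+1) = (1)·f(k) + (k**4 + 6*k**3/5 + k**2/2 - k/10 - 2/5).
From deg A=0, deg B=0, deg C=4: d=5.
A polynomial solution: f(k) = k*(k + 1)*(2*k**3 - 4*k**2 + 3*k - 3)/10.
Get s_k = R·t_k = k*(-2*k**4 + 2*k**3 + k**2 + 3) with R(k) = B(k−1)f(k)/C(k) = k*(2*k**3 - 4*k**2 + 3*k - 3)/(10*k**3 + 2*k**2 + 3*k - 4).
s_(k+1) − s_k = -10*k**4 - 12*k**3 - 5*k**2 + k + 4 = t_k.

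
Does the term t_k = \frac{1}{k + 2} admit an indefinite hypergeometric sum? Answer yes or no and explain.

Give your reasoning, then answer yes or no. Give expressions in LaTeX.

No — t_k has no hypergeometric antidifference.

t_(k+1)/t_k = (k + 2)/(k + 3).
A = k + 2, B = k + 3, C = 1.
f must satisfy (k + 2)·f(k+1) − (k + 2)·f(k) = 1.
Bound: deg f ≤ 0.
f = c0 ⇒ A·f(k+1) − B(k−1)·f(k) − C = -1. The system {-1 = 0} is inconsistent; no antidifference.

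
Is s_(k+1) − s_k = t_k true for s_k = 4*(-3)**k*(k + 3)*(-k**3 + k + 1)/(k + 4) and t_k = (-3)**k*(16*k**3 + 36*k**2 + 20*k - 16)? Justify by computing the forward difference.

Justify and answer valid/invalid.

s_(k+1) = 4*(-3)**(k + 1)*(k + 4)*(k - (k + 1)**3 + 2)/(k + 5)
s_(k+1) − s_k = (-3)**k*(16*k**5 + 164*k**4 + 560*k**3 + 720*k**2 + 196*k - 252)/(k**2 + 9*k + 20)
(s_(k+1) − s_k) − t_k = (-3)**k*(-16*k**4 - 104*k**3 - 164*k**2 - 60*k + 68)/(k**2 + 9*k + 20)

Invalid: residual (-3)**k*(-16*k**4 - 104*k**3 - 164*k**2 - 60*k + 68)/(k**2 + 9*k + 20) ≠ 0.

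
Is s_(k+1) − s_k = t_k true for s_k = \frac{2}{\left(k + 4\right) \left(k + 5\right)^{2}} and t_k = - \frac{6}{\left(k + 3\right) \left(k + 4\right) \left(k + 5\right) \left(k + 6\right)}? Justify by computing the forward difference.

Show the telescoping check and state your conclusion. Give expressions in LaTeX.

Invalid: residual \frac{4 \left(4 k + 21\right)}{k^{6} + 29 k^{5} + 347 k^{4} + 2191 k^{3} + 7692 k^{2} + 14220 k + 10800} ≠ 0.

s_(k+1) = 2/((k + 5)*(k + 6)**2)
s_(k+1) − s_k = 2*(-3*k - 16)/(k**5 + 26*k**4 + 269*k**3 + 1384*k**2 + 3540*k + 3600)
(s_(k+1) − s_k) − t_k = 4*(4*k + 21)/(k**6 + 29*k**5 + 347*k**4 + 2191*k**3 + 7692*k**2 + 14220*k + 10800)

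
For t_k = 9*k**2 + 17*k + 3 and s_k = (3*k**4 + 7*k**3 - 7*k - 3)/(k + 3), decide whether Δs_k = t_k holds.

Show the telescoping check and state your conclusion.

s_(k+1) = k*(3*k**3 + 19*k**2 + 39*k + 26)/(k + 4)
s_(k+1) − s_k = (9*k**4 + 68*k**3 + 150*k**2 + 109*k + 12)/(k**2 + 7*k + 12)
(s_(k+1) − s_k) − t_k = 4*(-3*k**3 - 20*k**2 - 29*k - 6)/(k**2 + 7*k + 12)

Invalid: residual 4*(-3*k**3 - 20*k**2 - 29*k - 6)/(k**2 + 7*k + 12) ≠ 0.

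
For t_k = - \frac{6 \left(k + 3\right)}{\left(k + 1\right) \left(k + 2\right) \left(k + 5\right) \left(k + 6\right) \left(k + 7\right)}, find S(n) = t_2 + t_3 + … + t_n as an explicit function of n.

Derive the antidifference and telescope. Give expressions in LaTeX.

S(n) = \frac{- n^{3} - 15 n^{2} - 68 n + 84}{84 \left(n^{3} + 15 n^{2} + 68 n + 84\right)}

The ratio is (k + 1)*(k + 4)*(k + 5)/((k + 3)**2*(k + 8)).
Gosper form: A/B · C(k+1)/C(k) with A=k + 1, B=k + 8, C=k**3 + 10*k**2 + 33*k + 36.
Need (k + 1)·f(k+1) − (k + 7)·f(k) = k**3 + 10*k**2 + 33*k + 36.
deg f ≤ 6 (via 1,1,3).
Coefficient equations give f(k) = k*(k + 2)*(k + 3)*(k + 4)*(k**2 + 12*k + 41)/90.
So s_k = (B(k−1)f/C)·t_k = (k*(k + 2)*(k + 7)*(k**2 + 12*k + 41)/(90*(k + 3)))·t_k = k*(-k**2 - 12*k - 41)/(15*(k**3 + 12*k**2 + 41*k + 30)).
Verify: 6*(-k - 3)/(k**5 + 21*k**4 + 163*k**3 + 567*k**2 + 844*k + 420) matches t_k.
Σ_(k=2)^n t_k = s_(n+1) − s_(2) = ((-n**3 - 15*n**2 - 68*n - 54)/(15*(n**3 + 15*n**2 + 68*n + 84))) − (-23/420), i.e. (-n**3 - 15*n**2 - 68*n + 84)/(84*(n**3 + 15*n**2 + 68*n + 84)).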